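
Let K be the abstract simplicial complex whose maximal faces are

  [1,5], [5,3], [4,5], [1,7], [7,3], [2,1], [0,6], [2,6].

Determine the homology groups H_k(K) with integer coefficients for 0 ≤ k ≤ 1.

K has 8 vertices, 8 edges.
rank ∂_0 = 0, rank ∂_1 = 7 ⇒ b_0 = 8 − 0 − 7 = 1; all invariant factors of ∂_1 are 1 so no torsion. So H_0 = Z.
rank ∂_1 = 7, rank ∂_2 = 0 ⇒ b_1 = 8 − 7 − 0 = 1. So H_1 = Z.

H_0 ≅ Z,  H_1 ≅ Z.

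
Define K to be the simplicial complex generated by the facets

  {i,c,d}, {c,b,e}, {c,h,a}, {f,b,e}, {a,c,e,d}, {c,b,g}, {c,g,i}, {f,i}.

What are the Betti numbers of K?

Order the vertices as a < b < c < d < e < f < g < h < i. Listing each simplex with vertices in this order, K has dimension 3 with simplices:

  0-simplices (9): a, b, c, d, e, f, g, h, i
  1-simplices (18): ac, ad, ae, ah, bc, be, bf, bg, cd, ce, cg, ch, ci, de, di, ef, fi, gi
  2-simplices (10): acd, ace, ach, ade, bce, bcg, bef, cde, cdi, cgi
  3-simplices (1): acde

Hence C_0 ≅ Z^9, C_1 ≅ Z^18, C_2 ≅ Z^10, C_3 ≅ Z^1.

∂_1: C_1 → C_0 maps an edge to its endpoints' difference, ∂[p,q] = q − p.
This gives a 9×18 integer matrix of rank 8; reducing to Smith normal form yields diagonal entries (1,1,1,1,1,1,1,1).

∂_2: C_2 → C_1 sends each 2-simplex [p,q,r] to [q,r] − [p,r] + [p,q]. For instance
  ∂bcg = cg − bg + bc,
  ∂ace = ce − ae + ac.
The 18×10 boundary matrix has rank 9 and Smith normal form diag(1,1,1,1,1,1,1,1,1).

The boundary map ∂_3: C_3 → C_2 sends each 3-simplex σ to the alternating sum Σ_i (−1)^i (σ with its i-th vertex removed). For instance
  ∂acde = cde − ade + ace − acd.
As a 10×1 matrix over Z this has rank 1, with invariant factors (1).

Computing H_k = (kernel of ∂_k) / (image of ∂_{k+1}):

  H_0: rank C_0 − rank ∂_1 = 9 − 8 = 1, and the invariant factors of ∂_1 are all 1, so H_0 = Z.
  H_1: rank ker ∂_1 − rank ∂_2 = (18 − 8) − 9 = 1, and the invariant factors of ∂_2 are all 1, so H_1 = Z.
  H_2: rank ker ∂_2 − rank ∂_3 = (10 − 9) − 1 = 0, and the invariant factors of ∂_3 are all 1, so H_2 = 0.
  H_3: rank ker ∂_3 − rank ∂_4 = (1 − 1) − 0 = 0, and there is no ∂_4, so H_3 = 0.

As a check, the Euler characteristic is 9 − 18 + 10 − 1 = 0, which agrees with 1 − 1 + 0 − 0 = 0.

Hence the Betti numbers are b_0 = 1, b_1 = 1, b_2 = 0, b_3 = 0.

b_0 = 1, b_1 = 1, b_2 = 0, b_3 = 0.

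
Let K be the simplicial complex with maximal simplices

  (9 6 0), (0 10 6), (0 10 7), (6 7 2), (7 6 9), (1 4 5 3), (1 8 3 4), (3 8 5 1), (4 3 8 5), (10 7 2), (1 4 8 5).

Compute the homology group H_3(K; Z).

We work with the vertex ordering 0 < 1 < 2 < 3 < 4 < 5 < 6 < 7 < 8 < 9 < 10. The simplices of K, each written with vertices in increasing order, are:

  0-simplices (11): [0], [1], [2], [3], [4], [5], [6], [7], [8], [9], [10]
  1-simplices (22): [0,6], [0,7], [0,9], [0,10], [1,3], [1,4], [1,5], [1,8], [2,6], [2,7], [2,10], [3,4], [3,5], [3,8], [4,5], [4,8], [5,8], [6,7], [6,9], [6,10], [7,9], [7,10]
  2-simplices (16): [0,6,9], [0,6,10], [0,7,10], [1,3,4], [1,3,5], [1,3,8], [1,4,5], [1,4,8], [1,5,8], [2,6,7], [2,7,10], [3,4,5], [3,4,8], [3,5,8], [4,5,8], [6,7,9]
  3-simplices (5): [1,3,4,5], [1,3,4,8], [1,3,5,8], [1,4,5,8], [3,4,5,8]

Hence C_0 ≅ Z^11, C_1 ≅ Z^22, C_2 ≅ Z^16, C_3 ≅ Z^5.

The boundary map ∂_1: C_1 → C_0 is given by ∂[p,q] = [q] − [p]. For instance
  ∂[1,4] = [4] − [1].
The 11×22 boundary matrix has rank 9 and Smith normal form diag(1,1,1,1,1,1,1,1,1).

The boundary map ∂_2: C_2 → C_1 maps a triangle to the signed sum of its edges. For instance
  ∂[6,7,9] = [7,9] − [6,9] + [6,7],
  ∂[1,3,5] = [3,5] − [1,5] + [1,3].
The resulting 22×16 matrix has rank 12, and its Smith normal form has invariant factors (1,1,1,1,1,1,1,1,1,1,1,1).

Boundary ∂_3: C_3 → C_2 sends each 3-simplex σ to the alternating sum Σ_i (−1)^i (σ with its i-th vertex removed). For instance
  ∂[3,4,5,8] = [4,5,8] − [3,5,8] + [3,4,8] − [3,4,5],
  ∂[1,3,5,8] = [3,5,8] − [1,5,8] + [1,3,8] − [1,3,5].
This gives a 16×5 integer matrix of rank 4; reducing to Smith normal form yields diagonal entries (1,1,1,1).

From H_k ≅ ker(∂_k) / im(∂_{k+1}) we obtain:

  H_3: rank ker ∂_3 − rank ∂_4 = (5 − 4) − 0 = 1, and there is no ∂_4, so H_3 = Z.

(K is a triangulation of the disjoint union of the 3-sphere S^3 and the cylinder S^1 x I.)

H_3 ≅ Z.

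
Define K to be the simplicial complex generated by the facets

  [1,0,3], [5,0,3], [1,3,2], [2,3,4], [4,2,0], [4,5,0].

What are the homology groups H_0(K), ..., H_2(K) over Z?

We work with the vertex ordering 0 < 1 < 2 < 3 < 4 < 5. The simplices of K, each written with vertices in increasing order, are:

  0-simplices (6): [0], [1], [2], [3], [4], [5]
  1-simplices (12): [0,1], [0,2], [0,3], [0,4], [0,5], [1,2], [1,3], [2,3], [2,4], [3,4], [3,5], [4,5]
  2-simplices (6): [0,1,3], [0,2,4], [0,3,5], [0,4,5], [1,2,3], [2,3,4]

Hence C_0 ≅ Z^6, C_1 ≅ Z^12, C_2 ≅ Z^6.

∂_1: C_1 → C_0 maps an edge to its endpoints' difference, ∂[p,q] = q − p. For instance
  ∂[1,2] = [2] − [1].
This gives a 6×12 integer matrix of rank 5; reducing to Smith normal form yields diagonal entries (1,1,1,1,1).

∂_2: C_2 → C_1 acts by ∂[p,q,r] = [q,r] − [p,r] + [p,q]. For instance
  ∂[1,2,3] = [2,3] − [1,3] + [1,2],
  ∂[0,4,5] = [4,5] − [0,5] + [0,4].
As a 12×6 matrix over Z this has rank 6, with invariant factors (1,1,1,1,1,1).

From H_k ≅ ker(∂_k) / im(∂_{k+1}) we obtain:

  H_0: rank C_0 − rank ∂_1 = 6 − 5 = 1, and the invariant factors of ∂_1 are all 1, so H_0 = Z.
  H_1: rank ker ∂_1 − rank ∂_2 = (12 − 5) − 6 = 1, and the invariant factors of ∂_2 are all 1, so H_1 = Z.
  H_2: rank ker ∂_2 − rank ∂_3 = (6 − 6) − 0 = 0, and there is no ∂_3, so H_2 = 0.

H_0 ≅ Z,  H_1 ≅ Z,  H_2 = 0.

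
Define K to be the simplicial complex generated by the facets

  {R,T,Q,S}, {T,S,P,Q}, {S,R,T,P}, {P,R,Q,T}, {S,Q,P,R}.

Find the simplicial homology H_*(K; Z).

H_0 = Z,  H_1 = 0,  H_2 = 0,  H_3 = Z.

We work with the vertex ordering P < Q < R < S < T. The simplices of K, each written with vertices in increasing order, are:

  0-simplices (5): P, Q, R, S, T
  1-simplices (10): PQ, PR, PS, PT, QR, QS, QT, RS, RT, ST
  2-simplices (10): PQR, PQS, PQT, PRS, PRT, PST, QRS, QRT, QST, RST
  3-simplices (5): PQRS, PQRT, PQST, PRST, QRST

so the chain groups are C_0 ≅ Z^5, C_1 ≅ Z^10, C_2 ≅ Z^10, C_3 ≅ Z^5.

Boundary ∂_1: C_1 → C_0 is given by ∂[p,q] = [q] − [p].
As a 5×10 matrix over Z this has rank 4, with invariant factors (1,1,1,1).

∂_2: C_2 → C_1 maps a triangle to the signed sum of its edges. For instance
  ∂PST = ST − PT + PS,
  ∂QRS = RS − QS + QR.
The resulting 10×10 matrix has rank 6, and its Smith normal form has invariant factors (1,1,1,1,1,1).

Boundary ∂_3: C_3 → C_2 sends each 3-simplex σ to the alternating sum Σ_i (−1)^i (σ with its i-th vertex removed). For instance
  ∂PQRT = QRT − PRT + PQT − PQR,
  ∂PQST = QST − PST + PQT − PQS.
The 10×5 boundary matrix has rank 4 and Smith normal form diag(1,1,1,1).

Now H_k = ker ∂_k / im ∂_{k+1}, so:

  H_0: rank C_0 − rank ∂_1 = 5 − 4 = 1, and the invariant factors of ∂_1 are all 1, so H_0 ≅ Z.
  H_1: rank ker ∂_1 − rank ∂_2 = (10 − 4) − 6 = 0, and the invariant factors of ∂_2 are all 1, so H_1 ≅ 0.
  H_2: rank ker ∂_2 − rank ∂_3 = (10 − 6) − 4 = 0, and the invariant factors of ∂_3 are all 1, so H_2 ≅ 0.
  H_3: rank ker ∂_3 − rank ∂_4 = (5 − 4) − 0 = 1, and there is no ∂_4, so H_3 ≅ Z.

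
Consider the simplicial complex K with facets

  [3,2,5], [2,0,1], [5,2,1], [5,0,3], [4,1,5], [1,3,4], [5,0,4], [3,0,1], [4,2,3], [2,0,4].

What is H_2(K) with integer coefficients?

Fix the vertex order 0 < 1 < 2 < 3 < 4 < 5 and write every simplex with vertices in increasing order. Then dim K = 2 and the simplices of K are:

  0-simplices (6): [0], [1], [2], [3], [4], [5]
  1-simplices (15): [0,1], [0,2], [0,3], [0,4], [0,5], [1,2], [1,3], [1,4], [1,5], [2,3], [2,4], [2,5], [3,4], [3,5], [4,5]
  2-simplices (10): [0,1,2], [0,1,3], [0,2,4], [0,3,5], [0,4,5], [1,2,5], [1,3,4], [1,4,5], [2,3,4], [2,3,5]

so the chain groups are C_0 ≅ Z^6, C_1 ≅ Z^15, C_2 ≅ Z^10.

The boundary map ∂_1: C_1 → C_0 maps an edge to its endpoints' difference, ∂[p,q] = q − p.
The 6×15 boundary matrix has rank 5 and Smith normal form diag(1,1,1,1,1).

∂_2: C_2 → C_1 acts by ∂[p,q,r] = [q,r] − [p,r] + [p,q]. For instance
  ∂[2,3,5] = [3,5] − [2,5] + [2,3],
  ∂[1,4,5] = [4,5] − [1,5] + [1,4].
This gives a 15×10 integer matrix of rank 10; reducing to Smith normal form yields diagonal entries (1,1,1,1,1,1,1,1,1,2).

Now H_k = ker ∂_k / im ∂_{k+1}, so:

  H_2: rank ker ∂_2 − rank ∂_3 = (10 − 10) − 0 = 0, and there is no ∂_3, so H_2 = 0.

(K is a triangulation of the real projective plane RP^2.)

H_2 = 0.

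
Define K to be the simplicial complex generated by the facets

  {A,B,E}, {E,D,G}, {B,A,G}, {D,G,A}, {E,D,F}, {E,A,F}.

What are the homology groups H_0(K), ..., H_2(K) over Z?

H_0 = Z,  H_1 = Z,  H_2 = 0.

Order the vertices as A < B < D < E < F < G. Listing each simplex with vertices in this order, K has dimension 2 with simplices:

  0-simplices (6): A, B, D, E, F, G
  1-simplices (12): AB, AD, AE, AF, AG, BE, BG, DE, DF, DG, EF, EG
  2-simplices (6): ABE, ABG, ADG, AEF, DEF, DEG

Hence C_0 ≅ Z^6, C_1 ≅ Z^12, C_2 ≅ Z^6.

Boundary ∂_1: C_1 → C_0 is given by ∂[p,q] = [q] − [p]. For instance
  ∂BG = G − B.
This gives a 6×12 integer matrix of rank 5; reducing to Smith normal form yields diagonal entries (1,1,1,1,1).

Boundary ∂_2: C_2 → C_1 maps a triangle to the signed sum of its edges. For instance
  ∂AEF = EF − AF + AE,
  ∂DEF = EF − DF + DE.
As a 12×6 matrix over Z this has rank 6, with invariant factors (1,1,1,1,1,1).

From H_k ≅ ker(∂_k) / im(∂_{k+1}) we obtain:

  H_0: rank C_0 − rank ∂_1 = 6 − 5 = 1, and the invariant factors of ∂_1 are all 1, so H_0 ≅ Z.
  H_1: rank ker ∂_1 − rank ∂_2 = (12 − 5) − 6 = 1, and the invariant factors of ∂_2 are all 1, so H_1 ≅ Z.
  H_2: rank ker ∂_2 − rank ∂_3 = (6 − 6) − 0 = 0, and there is no ∂_3, so H_2 ≅ 0.

As a check, the Euler characteristic is 6 − 12 + 6 = 0, which agrees with 1 − 1 + 0 = 0.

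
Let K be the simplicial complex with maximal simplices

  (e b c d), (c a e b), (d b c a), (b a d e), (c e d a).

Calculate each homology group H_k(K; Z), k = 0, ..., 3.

H_0 ≅ Z,  H_1 = 0,  H_2 = 0,  H_3 ≅ Z.

K has 5 vertices, 10 edges, 10 triangles, 5 3-simplices.
rank ∂_0 = 0, rank ∂_1 = 4 ⇒ b_0 = 5 − 0 − 4 = 1; all invariant factors of ∂_1 are 1 so no torsion. So H_0 = Z.
rank ∂_1 = 4, rank ∂_2 = 6 ⇒ b_1 = 10 − 4 − 6 = 0; all invariant factors of ∂_2 are 1 so no torsion. So H_1 = 0.
rank ∂_2 = 6, rank ∂_3 = 4 ⇒ b_2 = 10 − 6 − 4 = 0; all invariant factors of ∂_3 are 1 so no torsion. So H_2 = 0.
rank ∂_3 = 4, rank ∂_4 = 0 ⇒ b_3 = 5 − 4 − 0 = 1. So H_3 = Z.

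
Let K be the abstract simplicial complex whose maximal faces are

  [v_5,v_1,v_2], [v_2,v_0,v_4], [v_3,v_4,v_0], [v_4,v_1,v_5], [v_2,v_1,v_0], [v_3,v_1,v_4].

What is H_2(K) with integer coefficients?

H_2 ≅ 0.

Order the vertices as v_0 < v_1 < v_2 < v_3 < v_4 < v_5. Listing each simplex with vertices in this order, K has dimension 2 with simplices:

  0-simplices (6): [v_0], [v_1], [v_2], [v_3], [v_4], [v_5]
  1-simplices (12): [v_0,v_1], [v_0,v_2], [v_0,v_3], [v_0,v_4], [v_1,v_2], [v_1,v_3], [v_1,v_4], [v_1,v_5], [v_2,v_4], [v_2,v_5], [v_3,v_4], [v_4,v_5]
  2-simplices (6): [v_0,v_1,v_2], [v_0,v_2,v_4], [v_0,v_3,v_4], [v_1,v_2,v_5], [v_1,v_3,v_4], [v_1,v_4,v_5]

Hence C_0 ≅ Z^6, C_1 ≅ Z^12, C_2 ≅ Z^6.

∂_1: C_1 → C_0 maps an edge to its endpoints' difference, ∂[p,q] = q − p. For instance
  ∂[v_1,v_5] = [v_5] − [v_1].
The 6×12 boundary matrix has rank 5 and Smith normal form diag(1,1,1,1,1).

The boundary map ∂_2: C_2 → C_1 maps a triangle to the signed sum of its edges. For instance
  ∂[v_0,v_1,v_2] = [v_1,v_2] − [v_0,v_2] + [v_0,v_1],
  ∂[v_0,v_2,v_4] = [v_2,v_4] − [v_0,v_4] + [v_0,v_2].
The 12×6 boundary matrix has rank 6 and Smith normal form diag(1,1,1,1,1,1).

Reading off H_k = ker ∂_k / im ∂_{k+1}:

  H_2: rank ker ∂_2 − rank ∂_3 = (6 − 6) − 0 = 0, and there is no ∂_3, so H_2 = 0.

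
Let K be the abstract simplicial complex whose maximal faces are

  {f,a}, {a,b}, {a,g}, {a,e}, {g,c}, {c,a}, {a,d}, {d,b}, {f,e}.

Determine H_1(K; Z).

Fix the vertex order a < b < c < d < e < f < g and write every simplex with vertices in increasing order. Then dim K = 1 and the simplices of K are:

  0-simplices (7): a, b, c, d, e, f, g
  1-simplices (9): ab, ac, ad, ae, af, ag, bd, cg, ef

Hence C_0 ≅ Z^7, C_1 ≅ Z^9.

The boundary map ∂_1: C_1 → C_0 sends each edge [p,q] (with p < q) to q − p.
The 7×9 boundary matrix has rank 6 and Smith normal form diag(1,1,1,1,1,1).

Computing H_k = (kernel of ∂_k) / (image of ∂_{k+1}):

  H_1: rank ker ∂_1 − rank ∂_2 = (9 − 6) − 0 = 3, and there is no ∂_2, so H_1 = Z^3.

H_1 = Z^3.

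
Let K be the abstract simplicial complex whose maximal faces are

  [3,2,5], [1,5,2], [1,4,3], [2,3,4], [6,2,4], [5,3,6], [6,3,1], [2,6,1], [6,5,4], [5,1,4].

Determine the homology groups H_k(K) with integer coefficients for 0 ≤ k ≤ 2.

H_0 ≅ Z,  H_1 ≅ Z/2,  H_2 = 0.

Take the total order 1 < 2 < 3 < 4 < 5 < 6 on the vertex set. Then K (dimension 2) consists of the simplices:

  0-simplices (6): [1], [2], [3], [4], [5], [6]
  1-simplices (15): [1,2], [1,3], [1,4], [1,5], [1,6], [2,3], [2,4], [2,5], [2,6], [3,4], [3,5], [3,6], [4,5], [4,6], [5,6]
  2-simplices (10): [1,2,5], [1,2,6], [1,3,4], [1,3,6], [1,4,5], [2,3,4], [2,3,5], [2,4,6], [3,5,6], [4,5,6]

so the chain groups are C_0 ≅ Z^6, C_1 ≅ Z^15, C_2 ≅ Z^10.

The boundary map ∂_1: C_1 → C_0 sends each edge [p,q] (with p < q) to q − p. For instance
  ∂[3,4] = [4] − [3].
The resulting 6×15 matrix has rank 5, and its Smith normal form has invariant factors (1,1,1,1,1).

∂_2: C_2 → C_1 sends each 2-simplex [p,q,r] to [q,r] − [p,r] + [p,q]. For instance
  ∂[1,4,5] = [4,5] − [1,5] + [1,4],
  ∂[1,2,5] = [2,5] − [1,5] + [1,2].
This gives a 15×10 integer matrix of rank 10; reducing to Smith normal form yields diagonal entries (1,1,1,1,1,1,1,1,1,2).

Reading off H_k = ker ∂_k / im ∂_{k+1}:

  H_0: rank C_0 − rank ∂_1 = 6 − 5 = 1, and the invariant factors of ∂_1 are all 1, so H_0 ≅ Z.
  H_1: rank ker ∂_1 − rank ∂_2 = (15 − 5) − 10 = 0, and ∂_2 has invariant factor 2 > 1, so H_1 ≅ Z/2.
  H_2: rank ker ∂_2 − rank ∂_3 = (10 − 10) − 0 = 0, and there is no ∂_3, so H_2 ≅ 0.

As a check, the Euler characteristic is 6 − 15 + 10 = 1, which agrees with 1 − 0 + 0 = 1.
(K is a triangulation of the real projective plane RP^2.)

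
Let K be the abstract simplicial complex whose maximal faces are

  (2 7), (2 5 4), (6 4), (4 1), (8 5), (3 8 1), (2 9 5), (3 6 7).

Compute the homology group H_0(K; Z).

H_0 ≅ Z.

Fix the vertex order 1 < 2 < 3 < 4 < 5 < 6 < 7 < 8 < 9 and write every simplex with vertices in increasing order. Then dim K = 2 and the simplices of K are:

  0-simplices (9): [1], [2], [3], [4], [5], [6], [7], [8], [9]
  1-simplices (15): [1,3], [1,4], [1,8], [2,4], [2,5], [2,7], [2,9], [3,6], [3,7], [3,8], [4,5], [4,6], [5,8], [5,9], [6,7]
  2-simplices (4): [1,3,8], [2,4,5], [2,5,9], [3,6,7]

giving chain groups C_0 ≅ Z^9, C_1 ≅ Z^15, C_2 ≅ Z^4.

∂_1: C_1 → C_0 is given by ∂[p,q] = [q] − [p]. For instance
  ∂[5,8] = [8] − [5].
This gives a 9×15 integer matrix of rank 8; reducing to Smith normal form yields diagonal entries (1,1,1,1,1,1,1,1).

∂_2: C_2 → C_1 acts by ∂[p,q,r] = [q,r] − [p,r] + [p,q]. For instance
  ∂[1,3,8] = [3,8] − [1,8] + [1,3],
  ∂[2,5,9] = [5,9] − [2,9] + [2,5].
This gives a 15×4 integer matrix of rank 4; reducing to Smith normal form yields diagonal entries (1,1,1,1).

Computing H_k = (kernel of ∂_k) / (image of ∂_{k+1}):

  H_0: rank C_0 − rank ∂_1 = 9 − 8 = 1, and the invariant factors of ∂_1 are all 1, so H_0 = Z.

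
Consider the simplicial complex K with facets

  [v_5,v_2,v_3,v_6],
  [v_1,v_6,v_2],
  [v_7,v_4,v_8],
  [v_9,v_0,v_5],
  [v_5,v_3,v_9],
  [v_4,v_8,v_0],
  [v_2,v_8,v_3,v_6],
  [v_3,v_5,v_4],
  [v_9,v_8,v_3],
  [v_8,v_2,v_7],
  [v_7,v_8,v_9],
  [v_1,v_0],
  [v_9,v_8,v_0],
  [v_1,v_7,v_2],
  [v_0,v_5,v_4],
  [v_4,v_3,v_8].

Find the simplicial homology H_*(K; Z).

H_0 ≅ Z,  H_1 ≅ Z,  H_2 ≅ Z,  H_3 = 0.

Take the total order v_0 < v_1 < v_2 < v_3 < v_4 < v_5 < v_6 < v_7 < v_8 < v_9 on the vertex set. Then K (dimension 3) consists of the simplices:

  0-simplices (10): [v_0], [v_1], [v_2], [v_3], [v_4], [v_5], [v_6], [v_7], [v_8], [v_9]
  1-simplices (27): (27 of them)
  2-simplices (20): (20 of them)
  3-simplices (2): [v_2,v_3,v_5,v_6], [v_2,v_3,v_6,v_8]

so the chain groups are C_0 ≅ Z^10, C_1 ≅ Z^27, C_2 ≅ Z^20, C_3 ≅ Z^2.

The boundary map ∂_1: C_1 → C_0 maps an edge to its endpoints' difference, ∂[p,q] = q − p. For instance
  ∂[v_5,v_9] = [v_9] − [v_5].
The resulting 10×27 matrix has rank 9, and its Smith normal form has invariant factors (1,1,1,1,1,1,1,1,1).

Boundary ∂_2: C_2 → C_1 maps a triangle to the signed sum of its edges. For instance
  ∂[v_4,v_7,v_8] = [v_7,v_8] − [v_4,v_8] + [v_4,v_7],
  ∂[v_3,v_4,v_8] = [v_4,v_8] − [v_3,v_8] + [v_3,v_4].
The 27×20 boundary matrix has rank 17 and Smith normal form diag(1,1,1,1,1,1,1,1,1,1,1,1,1,1,1,1,1).

∂_3: C_3 → C_2 sends each 3-simplex σ to the alternating sum Σ_i (−1)^i (σ with its i-th vertex removed). For instance
  ∂[v_2,v_3,v_6,v_8] = [v_3,v_6,v_8] − [v_2,v_6,v_8] + [v_2,v_3,v_8] − [v_2,v_3,v_6],
  ∂[v_2,v_3,v_5,v_6] = [v_3,v_5,v_6] − [v_2,v_5,v_6] + [v_2,v_3,v_6] − [v_2,v_3,v_5].
This gives a 20×2 integer matrix of rank 2; reducing to Smith normal form yields diagonal entries (1,1).

Reading off H_k = ker ∂_k / im ∂_{k+1}:

  H_0: rank C_0 − rank ∂_1 = 10 − 9 = 1, and the invariant factors of ∂_1 are all 1, so H_0 ≅ Z.
  H_1: rank ker ∂_1 − rank ∂_2 = (27 − 9) − 17 = 1, and the invariant factors of ∂_2 are all 1, so H_1 ≅ Z.
  H_2: rank ker ∂_2 − rank ∂_3 = (20 − 17) − 2 = 1, and the invariant factors of ∂_3 are all 1, so H_2 ≅ Z.
  H_3: rank ker ∂_3 − rank ∂_4 = (2 − 2) − 0 = 0, and there is no ∂_4, so H_3 ≅ 0.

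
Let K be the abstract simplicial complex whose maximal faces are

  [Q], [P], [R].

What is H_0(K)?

H_0 ≅ Z^3.

Order the vertices as P < Q < R. Listing each simplex with vertices in this order, K has dimension 0 with simplices:

  0-simplices (3): P, Q, R

Hence C_0 ≅ Z^3.

Now H_k = ker ∂_k / im ∂_{k+1}, so:

  H_0: rank C_0 − rank ∂_1 = 3 − 0 = 3, and there is no ∂_1, so H_0 ≅ Z^3.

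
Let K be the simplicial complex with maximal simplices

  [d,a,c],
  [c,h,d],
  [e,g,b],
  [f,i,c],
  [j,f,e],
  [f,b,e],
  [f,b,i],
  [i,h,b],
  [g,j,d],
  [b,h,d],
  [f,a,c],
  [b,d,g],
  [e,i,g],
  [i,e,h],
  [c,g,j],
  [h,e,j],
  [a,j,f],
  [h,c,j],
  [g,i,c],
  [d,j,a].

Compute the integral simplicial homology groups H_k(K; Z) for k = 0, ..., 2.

H_0 ≅ Z,  H_1 ≅ Z ⊕ Z/2,  H_2 = 0.

K has 10 vertices, 30 edges, 20 triangles.
rank ∂_0 = 0, rank ∂_1 = 9 ⇒ b_0 = 10 − 0 − 9 = 1; all invariant factors of ∂_1 are 1 so no torsion. So H_0 = Z.
rank ∂_1 = 9, rank ∂_2 = 20 ⇒ b_1 = 30 − 9 − 20 = 1; ∂_2 has invariant factor(s) [2] giving torsion. So H_1 = Z ⊕ Z/2.
rank ∂_2 = 20, rank ∂_3 = 0 ⇒ b_2 = 20 − 20 − 0 = 0. So H_2 = 0.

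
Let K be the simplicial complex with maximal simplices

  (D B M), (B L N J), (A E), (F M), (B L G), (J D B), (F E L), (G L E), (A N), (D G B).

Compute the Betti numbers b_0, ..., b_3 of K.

Order the vertices as A < B < D < E < F < G < J < L < M < N. Listing each simplex with vertices in this order, K has dimension 3 with simplices:

  0-simplices (10): A, B, D, E, F, G, J, L, M, N
  1-simplices (20): AE, AN, BD, BG, BJ, BL, BM, BN, DG, DJ, DM, EF, EG, EL, FL, FM, GL, JL, JN, LN
  2-simplices (10): BDG, BDJ, BDM, BGL, BJL, BJN, BLN, EFL, EGL, JLN
  3-simplices (1): BJLN

so the chain groups are C_0 ≅ Z^10, C_1 ≅ Z^20, C_2 ≅ Z^10, C_3 ≅ Z^1.

The boundary map ∂_1: C_1 → C_0 sends each edge [p,q] (with p < q) to q − p.
The 10×20 boundary matrix has rank 9 and Smith normal form diag(1,1,1,1,1,1,1,1,1).

∂_2: C_2 → C_1 sends each 2-simplex [p,q,r] to [q,r] − [p,r] + [p,q]. For instance
  ∂BGL = GL − BL + BG,
  ∂JLN = LN − JN + JL.
This gives a 20×10 integer matrix of rank 9; reducing to Smith normal form yields diagonal entries (1,1,1,1,1,1,1,1,1).

Boundary ∂_3: C_3 → C_2 sends each 3-simplex σ to the alternating sum Σ_i (−1)^i (σ with its i-th vertex removed). For instance
  ∂BJLN = JLN − BLN + BJN − BJL.
As a 10×1 matrix over Z this has rank 1, with invariant factors (1).

Reading off H_k = ker ∂_k / im ∂_{k+1}:

  H_0: rank C_0 − rank ∂_1 = 10 − 9 = 1, and the invariant factors of ∂_1 are all 1, so H_0 ≅ Z.
  H_1: rank ker ∂_1 − rank ∂_2 = (20 − 9) − 9 = 2, and the invariant factors of ∂_2 are all 1, so H_1 ≅ Z^2.
  H_2: rank ker ∂_2 − rank ∂_3 = (10 − 9) − 1 = 0, and the invariant factors of ∂_3 are all 1, so H_2 ≅ 0.
  H_3: rank ker ∂_3 − rank ∂_4 = (1 − 1) − 0 = 0, and there is no ∂_4, so H_3 ≅ 0.

Hence the Betti numbers are b_0 = 1, b_1 = 2, b_2 = 0, b_3 = 0.

b_0 = 1, b_1 = 2, b_2 = 0, b_3 = 0.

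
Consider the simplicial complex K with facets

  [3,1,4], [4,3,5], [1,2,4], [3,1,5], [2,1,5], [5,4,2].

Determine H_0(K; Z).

H_0 ≅ Z.

Order the vertices as 1 < 2 < 3 < 4 < 5. Listing each simplex with vertices in this order, K has dimension 2 with simplices:

  0-simplices (5): [1], [2], [3], [4], [5]
  1-simplices (9): [1,2], [1,3], [1,4], [1,5], [2,4], [2,5], [3,4], [3,5], [4,5]
  2-simplices (6): [1,2,4], [1,2,5], [1,3,4], [1,3,5], [2,4,5], [3,4,5]

Hence C_0 ≅ Z^5, C_1 ≅ Z^9, C_2 ≅ Z^6.

The boundary map ∂_1: C_1 → C_0 sends each edge [p,q] (with p < q) to q − p. For instance
  ∂[1,2] = [2] − [1].
As a 5×9 matrix over Z this has rank 4, with invariant factors (1,1,1,1).

Boundary ∂_2: C_2 → C_1 sends each 2-simplex [p,q,r] to [q,r] − [p,r] + [p,q]. For instance
  ∂[1,2,4] = [2,4] − [1,4] + [1,2],
  ∂[3,4,5] = [4,5] − [3,5] + [3,4].
The 9×6 boundary matrix has rank 5 and Smith normal form diag(1,1,1,1,1).

Reading off H_k = ker ∂_k / im ∂_{k+1}:

  H_0: rank C_0 − rank ∂_1 = 5 − 4 = 1, and the invariant factors of ∂_1 are all 1, so H_0 ≅ Z.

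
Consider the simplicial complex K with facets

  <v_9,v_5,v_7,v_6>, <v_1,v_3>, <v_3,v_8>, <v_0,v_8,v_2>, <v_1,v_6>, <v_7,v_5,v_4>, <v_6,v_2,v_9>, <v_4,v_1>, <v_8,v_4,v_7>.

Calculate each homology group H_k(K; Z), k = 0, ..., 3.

We work with the vertex ordering v_0 < v_1 < v_2 < v_3 < v_4 < v_5 < v_6 < v_7 < v_8 < v_9. The simplices of K, each written with vertices in increasing order, are:

  0-simplices (10): [v_0], [v_1], [v_2], [v_3], [v_4], [v_5], [v_6], [v_7], [v_8], [v_9]
  1-simplices (19): (19 of them)
  2-simplices (8): [v_0,v_2,v_8], [v_2,v_6,v_9], [v_4,v_5,v_7], [v_4,v_7,v_8], [v_5,v_6,v_7], [v_5,v_6,v_9], [v_5,v_7,v_9], [v_6,v_7,v_9]
  3-simplices (1): [v_5,v_6,v_7,v_9]

Hence C_0 ≅ Z^10, C_1 ≅ Z^19, C_2 ≅ Z^8, C_3 ≅ Z^1.

∂_1: C_1 → C_0 is given by ∂[p,q] = [q] − [p]. For instance
  ∂[v_4,v_8] = [v_8] − [v_4].
This gives a 10×19 integer matrix of rank 9; reducing to Smith normal form yields diagonal entries (1,1,1,1,1,1,1,1,1).

Boundary ∂_2: C_2 → C_1 sends each 2-simplex [p,q,r] to [q,r] − [p,r] + [p,q]. For instance
  ∂[v_5,v_6,v_9] = [v_6,v_9] − [v_5,v_9] + [v_5,v_6],
  ∂[v_4,v_5,v_7] = [v_5,v_7] − [v_4,v_7] + [v_4,v_5].
The 19×8 boundary matrix has rank 7 and Smith normal form diag(1,1,1,1,1,1,1).

∂_3: C_3 → C_2 sends each 3-simplex σ to the alternating sum Σ_i (−1)^i (σ with its i-th vertex removed). For instance
  ∂[v_5,v_6,v_7,v_9] = [v_6,v_7,v_9] − [v_5,v_7,v_9] + [v_5,v_6,v_9] − [v_5,v_6,v_7].
The resulting 8×1 matrix has rank 1, and its Smith normal form has invariant factors (1).

Reading off H_k = ker ∂_k / im ∂_{k+1}:

  H_0: rank C_0 − rank ∂_1 = 10 − 9 = 1, and the invariant factors of ∂_1 are all 1, so H_0 = Z.
  H_1: rank ker ∂_1 − rank ∂_2 = (19 − 9) − 7 = 3, and the invariant factors of ∂_2 are all 1, so H_1 = Z^3.
  H_2: rank ker ∂_2 − rank ∂_3 = (8 − 7) − 1 = 0, and the invariant factors of ∂_3 are all 1, so H_2 = 0.
  H_3: rank ker ∂_3 − rank ∂_4 = (1 − 1) − 0 = 0, and there is no ∂_4, so H_3 = 0.

H_0 ≅ Z,  H_1 ≅ Z^3,  H_2 = 0,  H_3 = 0.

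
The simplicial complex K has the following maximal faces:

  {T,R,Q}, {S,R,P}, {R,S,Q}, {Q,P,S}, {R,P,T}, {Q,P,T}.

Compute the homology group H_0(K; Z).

Order the vertices as P < Q < R < S < T. Listing each simplex with vertices in this order, K has dimension 2 with simplices:

  0-simplices (5): P, Q, R, S, T
  1-simplices (9): PQ, PR, PS, PT, QR, QS, QT, RS, RT
  2-simplices (6): PQS, PQT, PRS, PRT, QRS, QRT

giving chain groups C_0 ≅ Z^5, C_1 ≅ Z^9, C_2 ≅ Z^6.

∂_1: C_1 → C_0 maps an edge to its endpoints' difference, ∂[p,q] = q − p.
The 5×9 boundary matrix has rank 4 and Smith normal form diag(1,1,1,1).

∂_2: C_2 → C_1 sends each 2-simplex [p,q,r] to [q,r] − [p,r] + [p,q]. For instance
  ∂QRT = RT − QT + QR,
  ∂PRS = RS − PS + PR.
The resulting 9×6 matrix has rank 5, and its Smith normal form has invariant factors (1,1,1,1,1).

Reading off H_k = ker ∂_k / im ∂_{k+1}:

  H_0: rank C_0 − rank ∂_1 = 5 − 4 = 1, and the invariant factors of ∂_1 are all 1, so H_0 ≅ Z.

H_0 ≅ Z.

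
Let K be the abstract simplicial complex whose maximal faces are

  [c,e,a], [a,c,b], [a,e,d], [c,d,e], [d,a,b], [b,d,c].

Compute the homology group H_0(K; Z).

Order the vertices as a < b < c < d < e. Listing each simplex with vertices in this order, K has dimension 2 with simplices:

  0-simplices (5): a, b, c, d, e
  1-simplices (9): ab, ac, ad, ae, bc, bd, cd, ce, de
  2-simplices (6): abc, abd, ace, ade, bcd, cde

Hence C_0 ≅ Z^5, C_1 ≅ Z^9, C_2 ≅ Z^6.

Boundary ∂_1: C_1 → C_0 maps an edge to its endpoints' difference, ∂[p,q] = q − p. For instance
  ∂de = e − d.
The 5×9 boundary matrix has rank 4 and Smith normal form diag(1,1,1,1).

∂_2: C_2 → C_1 sends each 2-simplex [p,q,r] to [q,r] − [p,r] + [p,q]. For instance
  ∂bcd = cd − bd + bc,
  ∂abc = bc − ac + ab.
This gives a 9×6 integer matrix of rank 5; reducing to Smith normal form yields diagonal entries (1,1,1,1,1).

Computing H_k = (kernel of ∂_k) / (image of ∂_{k+1}):

  H_0: rank C_0 − rank ∂_1 = 5 − 4 = 1, and the invariant factors of ∂_1 are all 1, so H_0 ≅ Z.

(K is a triangulation of the 2-sphere S^2.)

H_0 = Z.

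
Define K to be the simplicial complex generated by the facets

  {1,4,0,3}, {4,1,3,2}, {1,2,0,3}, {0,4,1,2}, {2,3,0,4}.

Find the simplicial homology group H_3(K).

H_3 ≅ Z.

Order the vertices as 0 < 1 < 2 < 3 < 4. Listing each simplex with vertices in this order, K has dimension 3 with simplices:

  0-simplices (5): [0], [1], [2], [3], [4]
  1-simplices (10): [0,1], [0,2], [0,3], [0,4], [1,2], [1,3], [1,4], [2,3], [2,4], [3,4]
  2-simplices (10): [0,1,2], [0,1,3], [0,1,4], [0,2,3], [0,2,4], [0,3,4], [1,2,3], [1,2,4], [1,3,4], [2,3,4]
  3-simplices (5): [0,1,2,3], [0,1,2,4], [0,1,3,4], [0,2,3,4], [1,2,3,4]

so the chain groups are C_0 ≅ Z^5, C_1 ≅ Z^10, C_2 ≅ Z^10, C_3 ≅ Z^5.

The boundary map ∂_1: C_1 → C_0 maps an edge to its endpoints' difference, ∂[p,q] = q − p.
The resulting 5×10 matrix has rank 4, and its Smith normal form has invariant factors (1,1,1,1).

Boundary ∂_2: C_2 → C_1 sends each 2-simplex [p,q,r] to [q,r] − [p,r] + [p,q]. For instance
  ∂[0,1,4] = [1,4] − [0,4] + [0,1],
  ∂[0,1,3] = [1,3] − [0,3] + [0,1].
The resulting 10×10 matrix has rank 6, and its Smith normal form has invariant factors (1,1,1,1,1,1).

Boundary ∂_3: C_3 → C_2 sends each 3-simplex σ to the alternating sum Σ_i (−1)^i (σ with its i-th vertex removed). For instance
  ∂[1,2,3,4] = [2,3,4] − [1,3,4] + [1,2,4] − [1,2,3],
  ∂[0,1,2,3] = [1,2,3] − [0,2,3] + [0,1,3] − [0,1,2].
This gives a 10×5 integer matrix of rank 4; reducing to Smith normal form yields diagonal entries (1,1,1,1).

Reading off H_k = ker ∂_k / im ∂_{k+1}:

  H_3: rank ker ∂_3 − rank ∂_4 = (5 − 4) − 0 = 1, and there is no ∂_4, so H_3 = Z.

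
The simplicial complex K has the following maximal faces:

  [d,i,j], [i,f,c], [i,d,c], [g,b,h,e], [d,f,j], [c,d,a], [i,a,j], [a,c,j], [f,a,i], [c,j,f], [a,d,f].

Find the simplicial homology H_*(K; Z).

H_0 ≅ Z^2,  H_1 ≅ Z/2,  H_2 = 0,  H_3 = 0.

We work with the vertex ordering a < b < c < d < e < f < g < h < i < j. The simplices of K, each written with vertices in increasing order, are:

  0-simplices (10): a, b, c, d, e, f, g, h, i, j
  1-simplices (21): ac, ad, af, ai, aj, be, bg, bh, cd, cf, ci, cj, df, di, dj, eg, eh, fi, fj, gh, ij
  2-simplices (14): acd, acj, adf, afi, aij, beg, beh, bgh, cdi, cfi, cfj, dfj, dij, egh
  3-simplices (1): begh

giving chain groups C_0 ≅ Z^10, C_1 ≅ Z^21, C_2 ≅ Z^14, C_3 ≅ Z^1.

Boundary ∂_1: C_1 → C_0 maps an edge to its endpoints' difference, ∂[p,q] = q − p. For instance
  ∂cf = f − c.
The resulting 10×21 matrix has rank 8, and its Smith normal form has invariant factors (1,1,1,1,1,1,1,1).

The boundary map ∂_2: C_2 → C_1 sends each 2-simplex [p,q,r] to [q,r] − [p,r] + [p,q]. For instance
  ∂aij = ij − aj + ai,
  ∂dij = ij − dj + di.
The 21×14 boundary matrix has rank 13 and Smith normal form diag(1,1,1,1,1,1,1,1,1,1,1,1,2).

∂_3: C_3 → C_2 sends each 3-simplex σ to the alternating sum Σ_i (−1)^i (σ with its i-th vertex removed). For instance
  ∂begh = egh − bgh + beh − beg.
As a 14×1 matrix over Z this has rank 1, with invariant factors (1).

Computing H_k = (kernel of ∂_k) / (image of ∂_{k+1}):

  H_0: rank C_0 − rank ∂_1 = 10 − 8 = 2, and the invariant factors of ∂_1 are all 1, so H_0 = Z^2.
  H_1: rank ker ∂_1 − rank ∂_2 = (21 − 8) − 13 = 0, and ∂_2 has invariant factor 2 > 1, so H_1 = Z/2.
  H_2: rank ker ∂_2 − rank ∂_3 = (14 − 13) − 1 = 0, and the invariant factors of ∂_3 are all 1, so H_2 = 0.
  H_3: rank ker ∂_3 − rank ∂_4 = (1 − 1) − 0 = 0, and there is no ∂_4, so H_3 = 0.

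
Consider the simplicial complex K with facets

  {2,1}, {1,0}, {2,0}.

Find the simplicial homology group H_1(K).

H_1 = Z.

K has 3 vertices, 3 edges.
rank ∂_1 = 2, rank ∂_2 = 0 ⇒ b_1 = 3 − 2 − 0 = 1. So H_1 = Z.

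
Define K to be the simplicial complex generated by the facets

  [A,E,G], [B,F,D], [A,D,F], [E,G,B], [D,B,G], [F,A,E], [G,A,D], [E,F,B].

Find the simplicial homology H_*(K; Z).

Order the vertices as A < B < D < E < F < G. Listing each simplex with vertices in this order, K has dimension 2 with simplices:

  0-simplices (6): A, B, D, E, F, G
  1-simplices (12): AD, AE, AF, AG, BD, BE, BF, BG, DF, DG, EF, EG
  2-simplices (8): ADF, ADG, AEF, AEG, BDF, BDG, BEF, BEG

Hence C_0 ≅ Z^6, C_1 ≅ Z^12, C_2 ≅ Z^8.

The boundary map ∂_1: C_1 → C_0 maps an edge to its endpoints' difference, ∂[p,q] = q − p. For instance
  ∂AF = F − A.
The 6×12 boundary matrix has rank 5 and Smith normal form diag(1,1,1,1,1).

∂_2: C_2 → C_1 sends each 2-simplex [p,q,r] to [q,r] − [p,r] + [p,q]. For instance
  ∂BDF = DF − BF + BD,
  ∂ADF = DF − AF + AD.
The 12×8 boundary matrix has rank 7 and Smith normal form diag(1,1,1,1,1,1,1).

Now H_k = ker ∂_k / im ∂_{k+1}, so:

  H_0: rank C_0 − rank ∂_1 = 6 − 5 = 1, and the invariant factors of ∂_1 are all 1, so H_0 = Z.
  H_1: rank ker ∂_1 − rank ∂_2 = (12 − 5) − 7 = 0, and the invariant factors of ∂_2 are all 1, so H_1 = 0.
  H_2: rank ker ∂_2 − rank ∂_3 = (8 − 7) − 0 = 1, and there is no ∂_3, so H_2 = Z.

As a check, the Euler characteristic is 6 − 12 + 8 = 2, which agrees with 1 − 0 + 1 = 2.

H_0 = Z,  H_1 = 0,  H_2 = Z.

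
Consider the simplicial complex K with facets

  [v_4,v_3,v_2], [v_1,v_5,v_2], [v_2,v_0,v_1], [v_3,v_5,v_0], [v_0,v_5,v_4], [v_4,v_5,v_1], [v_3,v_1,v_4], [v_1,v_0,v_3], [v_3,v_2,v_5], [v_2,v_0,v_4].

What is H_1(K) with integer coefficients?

Order the vertices as v_0 < v_1 < v_2 < v_3 < v_4 < v_5. Listing each simplex with vertices in this order, K has dimension 2 with simplices:

  0-simplices (6): [v_0], [v_1], [v_2], [v_3], [v_4], [v_5]
  1-simplices (15): (15 of them)
  2-simplices (10): [v_0,v_1,v_2], [v_0,v_1,v_3], [v_0,v_2,v_4], [v_0,v_3,v_5], [v_0,v_4,v_5], [v_1,v_2,v_5], [v_1,v_3,v_4], [v_1,v_4,v_5], [v_2,v_3,v_4], [v_2,v_3,v_5]

giving chain groups C_0 ≅ Z^6, C_1 ≅ Z^15, C_2 ≅ Z^10.

Boundary ∂_1: C_1 → C_0 maps an edge to its endpoints' difference, ∂[p,q] = q − p. For instance
  ∂[v_1,v_3] = [v_3] − [v_1].
As a 6×15 matrix over Z this has rank 5, with invariant factors (1,1,1,1,1).

The boundary map ∂_2: C_2 → C_1 maps a triangle to the signed sum of its edges. For instance
  ∂[v_1,v_3,v_4] = [v_3,v_4] − [v_1,v_4] + [v_1,v_3],
  ∂[v_2,v_3,v_5] = [v_3,v_5] − [v_2,v_5] + [v_2,v_3].
The resulting 15×10 matrix has rank 10, and its Smith normal form has invariant factors (1,1,1,1,1,1,1,1,1,2).

Now H_k = ker ∂_k / im ∂_{k+1}, so:

  H_1: rank ker ∂_1 − rank ∂_2 = (15 − 5) − 10 = 0, and ∂_2 has invariant factor 2 > 1, so H_1 = Z_2.

H_1 ≅ Z_2.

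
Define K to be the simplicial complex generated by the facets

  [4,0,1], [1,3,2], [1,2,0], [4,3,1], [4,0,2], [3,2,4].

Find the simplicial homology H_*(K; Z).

We work with the vertex ordering 0 < 1 < 2 < 3 < 4. The simplices of K, each written with vertices in increasing order, are:

  0-simplices (5): [0], [1], [2], [3], [4]
  1-simplices (9): [0,1], [0,2], [0,4], [1,2], [1,3], [1,4], [2,3], [2,4], [3,4]
  2-simplices (6): [0,1,2], [0,1,4], [0,2,4], [1,2,3], [1,3,4], [2,3,4]

so the chain groups are C_0 ≅ Z^5, C_1 ≅ Z^9, C_2 ≅ Z^6.

The boundary map ∂_1: C_1 → C_0 is given by ∂[p,q] = [q] − [p]. For instance
  ∂[2,3] = [3] − [2].
This gives a 5×9 integer matrix of rank 4; reducing to Smith normal form yields diagonal entries (1,1,1,1).

The boundary map ∂_2: C_2 → C_1 maps a triangle to the signed sum of its edges. For instance
  ∂[2,3,4] = [3,4] − [2,4] + [2,3],
  ∂[1,2,3] = [2,3] − [1,3] + [1,2].
The resulting 9×6 matrix has rank 5, and its Smith normal form has invariant factors (1,1,1,1,1).

Now H_k = ker ∂_k / im ∂_{k+1}, so:

  H_0: rank C_0 − rank ∂_1 = 5 − 4 = 1, and the invariant factors of ∂_1 are all 1, so H_0 ≅ Z.
  H_1: rank ker ∂_1 − rank ∂_2 = (9 − 4) − 5 = 0, and the invariant factors of ∂_2 are all 1, so H_1 ≅ 0.
  H_2: rank ker ∂_2 − rank ∂_3 = (6 − 5) − 0 = 1, and there is no ∂_3, so H_2 ≅ Z.

As a check, the Euler characteristic is 5 − 9 + 6 = 2, which agrees with 1 − 0 + 1 = 2.

H_0 = Z,  H_1 = 0,  H_2 = Z.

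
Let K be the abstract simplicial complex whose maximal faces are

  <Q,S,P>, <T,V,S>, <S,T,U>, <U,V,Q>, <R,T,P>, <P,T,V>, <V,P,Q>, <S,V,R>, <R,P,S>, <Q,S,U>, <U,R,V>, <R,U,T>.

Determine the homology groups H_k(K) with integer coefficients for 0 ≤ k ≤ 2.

H_0 ≅ Z,  H_1 ≅ Z/2,  H_2 = 0.

Take the total order P < Q < R < S < T < U < V on the vertex set. Then K (dimension 2) consists of the simplices:

  0-simplices (7): P, Q, R, S, T, U, V
  1-simplices (18): PQ, PR, PS, PT, PV, QS, QU, QV, RS, RT, RU, RV, ST, SU, SV, TU, TV, UV
  2-simplices (12): PQS, PQV, PRS, PRT, PTV, QSU, QUV, RSV, RTU, RUV, STU, STV

so the chain groups are C_0 ≅ Z^7, C_1 ≅ Z^18, C_2 ≅ Z^12.

The boundary map ∂_1: C_1 → C_0 maps an edge to its endpoints' difference, ∂[p,q] = q − p. For instance
  ∂UV = V − U.
As a 7×18 matrix over Z this has rank 6, with invariant factors (1,1,1,1,1,1).

∂_2: C_2 → C_1 maps a triangle to the signed sum of its edges. For instance
  ∂STV = TV − SV + ST,
  ∂RSV = SV − RV + RS.
The resulting 18×12 matrix has rank 12, and its Smith normal form has invariant factors (1,1,1,1,1,1,1,1,1,1,1,2).

Now H_k = ker ∂_k / im ∂_{k+1}, so:

  H_0: rank C_0 − rank ∂_1 = 7 − 6 = 1, and the invariant factors of ∂_1 are all 1, so H_0 = Z.
  H_1: rank ker ∂_1 − rank ∂_2 = (18 − 6) − 12 = 0, and ∂_2 has invariant factor 2 > 1, so H_1 = Z/2.
  H_2: rank ker ∂_2 − rank ∂_3 = (12 − 12) − 0 = 0, and there is no ∂_3, so H_2 = 0.

(K is a triangulation of the real projective plane RP^2.)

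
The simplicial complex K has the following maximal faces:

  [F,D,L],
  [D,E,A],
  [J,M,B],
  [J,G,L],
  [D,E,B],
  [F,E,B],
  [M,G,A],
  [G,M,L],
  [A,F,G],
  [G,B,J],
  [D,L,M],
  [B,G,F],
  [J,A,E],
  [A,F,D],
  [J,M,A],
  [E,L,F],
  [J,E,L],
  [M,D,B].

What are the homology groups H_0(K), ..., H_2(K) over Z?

H_0 ≅ Z,  H_1 ≅ Z ⊕ Z/2Z,  H_2 = 0.

Take the total order A < B < D < E < F < G < J < L < M on the vertex set. Then K (dimension 2) consists of the simplices:

  0-simplices (9): A, B, D, E, F, G, J, L, M
  1-simplices (27): AD, AE, AF, AG, AJ, AM, BD, BE, BF, BG, BJ, BM, DE, DF, DL, DM, EF, EJ, EL, FG, FL, GJ, GL, GM, JL, JM, LM
  2-simplices (18): ADE, ADF, AEJ, AFG, AGM, AJM, BDE, BDM, BEF, BFG, BGJ, BJM, DFL, DLM, EFL, EJL, GJL, GLM

giving chain groups C_0 ≅ Z^9, C_1 ≅ Z^27, C_2 ≅ Z^18.

∂_1: C_1 → C_0 maps an edge to its endpoints' difference, ∂[p,q] = q − p.
The resulting 9×27 matrix has rank 8, and its Smith normal form has invariant factors (1,1,1,1,1,1,1,1).

Boundary ∂_2: C_2 → C_1 acts by ∂[p,q,r] = [q,r] − [p,r] + [p,q]. For instance
  ∂AEJ = EJ − AJ + AE,
  ∂DLM = LM − DM + DL.
The resulting 27×18 matrix has rank 18, and its Smith normal form has invariant factors (1,1,1,1,1,1,1,1,1,1,1,1,1,1,1,1,1,2).

From H_k ≅ ker(∂_k) / im(∂_{k+1}) we obtain:

  H_0: rank C_0 − rank ∂_1 = 9 − 8 = 1, and the invariant factors of ∂_1 are all 1, so H_0 ≅ Z.
  H_1: rank ker ∂_1 − rank ∂_2 = (27 − 8) − 18 = 1, and ∂_2 has invariant factor 2 > 1, so H_1 ≅ Z ⊕ Z/2Z.
  H_2: rank ker ∂_2 − rank ∂_3 = (18 − 18) − 0 = 0, and there is no ∂_3, so H_2 ≅ 0.

As a check, the Euler characteristic is 9 − 27 + 18 = 0, which agrees with 1 − 1 + 0 = 0.
(K is a triangulation of the Klein bottle.)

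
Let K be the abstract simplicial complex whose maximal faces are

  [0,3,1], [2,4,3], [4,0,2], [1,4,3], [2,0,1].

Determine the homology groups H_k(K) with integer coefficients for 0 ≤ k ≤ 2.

Take the total order 0 < 1 < 2 < 3 < 4 on the vertex set. Then K (dimension 2) consists of the simplices:

  0-simplices (5): [0], [1], [2], [3], [4]
  1-simplices (10): [0,1], [0,2], [0,3], [0,4], [1,2], [1,3], [1,4], [2,3], [2,4], [3,4]
  2-simplices (5): [0,1,2], [0,1,3], [0,2,4], [1,3,4], [2,3,4]

so the chain groups are C_0 ≅ Z^5, C_1 ≅ Z^10, C_2 ≅ Z^5.

The boundary map ∂_1: C_1 → C_0 maps an edge to its endpoints' difference, ∂[p,q] = q − p. For instance
  ∂[0,1] = [1] − [0].
The 5×10 boundary matrix has rank 4 and Smith normal form diag(1,1,1,1).

Boundary ∂_2: C_2 → C_1 acts by ∂[p,q,r] = [q,r] − [p,r] + [p,q]. For instance
  ∂[1,3,4] = [3,4] − [1,4] + [1,3],
  ∂[2,3,4] = [3,4] − [2,4] + [2,3].
As a 10×5 matrix over Z this has rank 5, with invariant factors (1,1,1,1,1).

Now H_k = ker ∂_k / im ∂_{k+1}, so:

  H_0: rank C_0 − rank ∂_1 = 5 − 4 = 1, and the invariant factors of ∂_1 are all 1, so H_0 ≅ Z.
  H_1: rank ker ∂_1 − rank ∂_2 = (10 − 4) − 5 = 1, and the invariant factors of ∂_2 are all 1, so H_1 ≅ Z.
  H_2: rank ker ∂_2 − rank ∂_3 = (5 − 5) − 0 = 0, and there is no ∂_3, so H_2 ≅ 0.

H_0 ≅ Z,  H_1 ≅ Z,  H_2 = 0.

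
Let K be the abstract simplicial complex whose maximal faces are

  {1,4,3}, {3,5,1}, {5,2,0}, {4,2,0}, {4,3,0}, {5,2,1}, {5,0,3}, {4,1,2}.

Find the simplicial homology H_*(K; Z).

H_0 ≅ Z,  H_1 = 0,  H_2 ≅ Z.

We work with the vertex ordering 0 < 1 < 2 < 3 < 4 < 5. The simplices of K, each written with vertices in increasing order, are:

  0-simplices (6): [0], [1], [2], [3], [4], [5]
  1-simplices (12): [0,2], [0,3], [0,4], [0,5], [1,2], [1,3], [1,4], [1,5], [2,4], [2,5], [3,4], [3,5]
  2-simplices (8): [0,2,4], [0,2,5], [0,3,4], [0,3,5], [1,2,4], [1,2,5], [1,3,4], [1,3,5]

Hence C_0 ≅ Z^6, C_1 ≅ Z^12, C_2 ≅ Z^8.

The boundary map ∂_1: C_1 → C_0 maps an edge to its endpoints' difference, ∂[p,q] = q − p. For instance
  ∂[1,3] = [3] − [1].
The 6×12 boundary matrix has rank 5 and Smith normal form diag(1,1,1,1,1).

Boundary ∂_2: C_2 → C_1 sends each 2-simplex [p,q,r] to [q,r] − [p,r] + [p,q]. For instance
  ∂[1,3,4] = [3,4] − [1,4] + [1,3],
  ∂[1,2,4] = [2,4] − [1,4] + [1,2].
The resulting 12×8 matrix has rank 7, and its Smith normal form has invariant factors (1,1,1,1,1,1,1).

Now H_k = ker ∂_k / im ∂_{k+1}, so:

  H_0: rank C_0 − rank ∂_1 = 6 − 5 = 1, and the invariant factors of ∂_1 are all 1, so H_0 = Z.
  H_1: rank ker ∂_1 − rank ∂_2 = (12 − 5) − 7 = 0, and the invariant factors of ∂_2 are all 1, so H_1 = 0.
  H_2: rank ker ∂_2 − rank ∂_3 = (8 − 7) − 0 = 1, and there is no ∂_3, so H_2 = Z.

As a check, the Euler characteristic is 6 − 12 + 8 = 2, which agrees with 1 − 0 + 1 = 2.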